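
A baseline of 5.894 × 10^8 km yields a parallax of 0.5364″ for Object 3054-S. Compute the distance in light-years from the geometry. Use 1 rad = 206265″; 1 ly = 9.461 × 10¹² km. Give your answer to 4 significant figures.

23.96 ly

θ = 0.5364″ = 0.5364/206265 = 2.6005 × 10^-6 rad.
d = B/θ = (5.894 × 10^8) / (2.6005 × 10^-6) = 2.2665 × 10^14 km = (2.2665 × 10^14) / (9.461 × 10^12) ly = 23.956 ly.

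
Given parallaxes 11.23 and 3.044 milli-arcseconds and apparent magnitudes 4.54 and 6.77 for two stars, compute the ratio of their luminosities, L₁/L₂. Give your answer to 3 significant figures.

L₁/L₂ = 0.573

d₁ = 1/p₁ = 1/0.01123″ = 89.047 pc; d₂ = 1/p₂ = 1/0.003044″ = 328.52 pc.
M₁ = m₁ − 5 log₁₀ d₁ + 5 = 4.54 − 9.7481 + 5 = -0.2081.
M₂ = 6.77 − 12.5828 + 5 = -0.8128.
L₁/L₂ = 10^(0.4(M₂ − M₁)) = 10^(0.4 × (-0.6047)) = 10^(-0.24188) = 0.57295.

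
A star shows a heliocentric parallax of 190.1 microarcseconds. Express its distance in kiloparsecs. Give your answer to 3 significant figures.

5.26 kpc

p = 190.1 microarcseconds = 0.0001901 arcsec.
d = 1/p = 1/0.0001901 = 5260.4 pc.
= 5.2604 kpc.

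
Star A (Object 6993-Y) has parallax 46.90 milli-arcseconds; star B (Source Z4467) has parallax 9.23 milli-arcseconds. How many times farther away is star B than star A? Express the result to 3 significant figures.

Since d = 1/p, d_B/d_A = p_A/p_B.
= 46.90 / 9.23 = 5.0813.

5.08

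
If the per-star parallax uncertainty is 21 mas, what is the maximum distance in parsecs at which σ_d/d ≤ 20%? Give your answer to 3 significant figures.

σ_d/d = σ_p/p, so the condition is σ_p/p ≤ 0.20, i.e. p ≥ σ_p/0.20.
p_min = 21/0.20 = 105 mas = 0.105 arcsec.
d_max = 1/p_min = 1/0.105 = 9.5238 pc.

9.52 pc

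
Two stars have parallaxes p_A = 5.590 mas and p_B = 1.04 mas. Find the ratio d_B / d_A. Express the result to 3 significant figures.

Since d = 1/p, d_B/d_A = p_A/p_B.
= 5.590 / 1.04 = 5.375.

5.38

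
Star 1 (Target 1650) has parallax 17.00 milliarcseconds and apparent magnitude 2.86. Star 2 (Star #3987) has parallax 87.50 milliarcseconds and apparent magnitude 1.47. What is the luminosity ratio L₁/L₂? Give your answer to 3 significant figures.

L₁/L₂ = 7.36

d₁ = 1/p₁ = 1/0.01700″ = 58.824 pc; d₂ = 1/p₂ = 1/0.08750″ = 11.429 pc.
M₁ = m₁ − 5 log₁₀ d₁ + 5 = 2.86 − 8.8478 + 5 = -0.9878.
M₂ = 1.47 − 5.2900 + 5 = 1.1800.
L₁/L₂ = 10^(0.4(M₂ − M₁)) = 10^(0.4 × 2.1678) = 10^0.86712 = 7.3641.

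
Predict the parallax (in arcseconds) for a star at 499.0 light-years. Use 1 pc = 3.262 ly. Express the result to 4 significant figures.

d = 499.0 ly ÷ 3.262 = 152.97 pc.
p = 1/d = 1/152.97 = 0.0065372 arcsec.

0.006537 arcsec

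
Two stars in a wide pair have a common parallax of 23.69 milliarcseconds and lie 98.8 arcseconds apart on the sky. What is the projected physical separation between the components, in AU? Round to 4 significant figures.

4171 AU

d = 1/p = 1/0.02369″ = 42.212 pc.
At distance d (pc), an angle of θ arcsec spans θ·d AU: s = 98.8 × 42.212 = 4170.5 AU.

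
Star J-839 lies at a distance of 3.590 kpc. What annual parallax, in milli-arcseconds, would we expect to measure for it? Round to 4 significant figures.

d = 3.590 kpc = 3590 pc.
p = 1/d = 1/3590 = 0.00027855 arcsec.
= 0.00027855 × 1000 = 0.27855 mas.

0.2786 mas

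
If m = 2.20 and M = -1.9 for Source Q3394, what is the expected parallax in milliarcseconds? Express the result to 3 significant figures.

15.1 mas

m − M = 2.20 − (-1.9) = 4.10.
d = 10^((m−M)/5 + 1) = 10^1.820 = 66.069 pc.
p = 1/d = 1/66.069 = 0.015136 arcsec = 15.136 mas.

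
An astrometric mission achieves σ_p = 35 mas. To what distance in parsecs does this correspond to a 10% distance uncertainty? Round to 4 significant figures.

σ_d/d = σ_p/p, so the condition is σ_p/p ≤ 0.10, i.e. p ≥ σ_p/0.10.
p_min = 35/0.10 = 350 mas = 0.35 arcsec.
d_max = 1/p_min = 1/0.35 = 2.8571 pc.

2.857 pc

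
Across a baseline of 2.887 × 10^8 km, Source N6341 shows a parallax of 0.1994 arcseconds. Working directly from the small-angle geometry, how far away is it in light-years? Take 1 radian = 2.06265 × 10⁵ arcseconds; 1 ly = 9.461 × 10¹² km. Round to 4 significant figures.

31.57 ly

θ = 0.1994″ = 0.1994/206265 = 9.6672 × 10^-7 rad.
d = B/θ = (2.887 × 10^8) / (9.6672 × 10^-7) = 2.9864 × 10^14 km = (2.9864 × 10^14) / (9.461 × 10^12) ly = 31.565 ly.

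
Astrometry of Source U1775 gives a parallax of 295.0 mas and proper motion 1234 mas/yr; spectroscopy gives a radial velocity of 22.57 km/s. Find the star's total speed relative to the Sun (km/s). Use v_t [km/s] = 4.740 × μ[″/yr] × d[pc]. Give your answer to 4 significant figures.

30.04 km/s

d = 1/p = 1/0.2950″ = 3.3898 pc.
μ = 1234 mas/yr = 1.234 ″/yr.
v_t = 4.740 μ d = 4.740 × 1.234 × 3.3898 = 19.827 km/s.
v = √(v_r² + v_t²) = √(22.57² + 19.827²) = √902.515 = 30.042 km/s.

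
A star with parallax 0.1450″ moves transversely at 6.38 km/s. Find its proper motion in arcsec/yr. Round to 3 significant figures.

0.195 arcsec/yr

d = 1/p = 1/0.1450″ = 6.8966 pc.
μ = v_t / (4.74 d) = 6.38 / (4.74 × 6.8966) = 6.38 / 32.69 = 0.19517 ″/yr.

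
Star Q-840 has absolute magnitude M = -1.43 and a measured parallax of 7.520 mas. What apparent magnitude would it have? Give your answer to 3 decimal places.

d = 1/p = 1/0.007520″ = 132.98 pc.
m − M = 5 log₁₀ d − 5 = 5 log₁₀(132.98) − 5 = 10.6189 − 5 = 5.6189.
m = M + (m − M) = -1.43 + 5.6189 = 4.189.

m = 4.189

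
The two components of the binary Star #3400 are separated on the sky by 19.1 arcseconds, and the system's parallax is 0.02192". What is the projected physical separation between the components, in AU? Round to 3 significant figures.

871 AU

d = 1/p = 1/0.02192″ = 45.62 pc.
At distance d (pc), an angle of θ arcsec spans θ·d AU: s = 19.1 × 45.62 = 871.34 AU.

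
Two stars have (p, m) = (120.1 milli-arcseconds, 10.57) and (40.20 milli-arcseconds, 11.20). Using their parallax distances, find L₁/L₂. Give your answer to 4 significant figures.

d₁ = 1/p₁ = 1/0.1201″ = 8.3264 pc; d₂ = 1/p₂ = 1/0.04020″ = 24.876 pc.
M₁ = m₁ − 5 log₁₀ d₁ + 5 = 10.57 − 4.6023 + 5 = 10.9677.
M₂ = 11.20 − 6.9789 + 5 = 9.2211.
L₁/L₂ = 10^(0.4(M₂ − M₁)) = 10^(0.4 × (-1.7466)) = 10^(-0.69864) = 0.20015.

L₁/L₂ = 0.2002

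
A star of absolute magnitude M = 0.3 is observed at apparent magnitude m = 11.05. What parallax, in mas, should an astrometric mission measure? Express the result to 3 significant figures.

m − M = 11.05 − 0.3 = 10.75.
d = 10^((m−M)/5 + 1) = 10^3.150 = 1412.5 pc.
p = 1/d = 1/1412.5 = 0.00070796 arcsec = 0.70796 mas.

0.708 mas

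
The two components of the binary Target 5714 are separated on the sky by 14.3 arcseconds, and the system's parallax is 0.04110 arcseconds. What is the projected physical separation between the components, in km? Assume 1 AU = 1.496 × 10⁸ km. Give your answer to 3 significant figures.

d = 1/p = 1/0.04110″ = 24.331 pc.
At distance d (pc), an angle of θ arcsec spans θ·d AU: s = 14.3 × 24.331 = 347.93 AU.
= 347.93 × 1.496 × 10⁸ km = 5.2050 × 10^10 km.

5.21 × 10^10 km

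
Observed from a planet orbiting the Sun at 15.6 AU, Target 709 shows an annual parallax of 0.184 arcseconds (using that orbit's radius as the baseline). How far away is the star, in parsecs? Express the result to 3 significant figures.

With baseline B (in AU) and parallax p (in arcsec), d = B/p parsecs.
d = 15.6 / 0.184 = 84.783 pc.

84.8 pc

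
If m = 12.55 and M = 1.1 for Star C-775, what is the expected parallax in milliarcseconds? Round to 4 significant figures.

0.5129 mas

m − M = 12.55 − 1.1 = 11.45.
d = 10^((m−M)/5 + 1) = 10^3.290 = 1949.8 pc.
p = 1/d = 1/1949.8 = 0.00051287 arcsec = 0.51287 mas.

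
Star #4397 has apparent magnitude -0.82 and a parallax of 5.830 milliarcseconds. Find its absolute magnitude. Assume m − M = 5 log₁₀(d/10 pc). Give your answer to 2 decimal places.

d = 1/p = 1/0.005830″ = 171.53 pc.
m − M = 5 log₁₀(171.53) − 5 = 11.1717 − 5 = 6.1717.
M = m − (m − M) = -0.82 − 6.1717 = -6.99.

M = -6.99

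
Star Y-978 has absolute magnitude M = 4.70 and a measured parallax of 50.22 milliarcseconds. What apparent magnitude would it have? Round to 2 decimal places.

m = 6.20

d = 1/p = 1/0.05022″ = 19.912 pc.
m − M = 5 log₁₀ d − 5 = 5 log₁₀(19.912) − 5 = 6.4956 − 5 = 1.4956.
m = M + (m − M) = 4.70 + 1.4956 = 6.20.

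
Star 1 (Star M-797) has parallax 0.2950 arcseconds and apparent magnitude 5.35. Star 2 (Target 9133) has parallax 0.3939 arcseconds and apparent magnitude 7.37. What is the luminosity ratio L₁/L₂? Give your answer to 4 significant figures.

d₁ = 1/p₁ = 1/0.2950″ = 3.3898 pc; d₂ = 1/p₂ = 1/0.3939″ = 2.5387 pc.
M₁ = m₁ − 5 log₁₀ d₁ + 5 = 5.35 − 2.6509 + 5 = 7.6991.
M₂ = 7.37 − 2.0231 + 5 = 10.3469.
L₁/L₂ = 10^(0.4(M₂ − M₁)) = 10^(0.4 × 2.6478) = 10^1.05912 = 11.458.

L₁/L₂ = 11.46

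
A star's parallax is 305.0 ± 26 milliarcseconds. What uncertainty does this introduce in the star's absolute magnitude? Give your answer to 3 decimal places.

M = m − 5 log₁₀ d + 5 = m + 5 log₁₀ p + 5, so ∂M/∂p = 5/(p ln 10).
σ_M = (5/ln 10) · (σ_p/p) = 2.1715 × 26/305.0 = 2.1715 × 0.085246 = 0.18511.

σ_M = 0.185 mag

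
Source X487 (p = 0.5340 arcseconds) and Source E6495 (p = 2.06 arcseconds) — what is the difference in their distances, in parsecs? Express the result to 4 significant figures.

1.387 pc

d_A = 1/0.5340″ = 1.8727 pc; d_B = 1/2.060″ = 0.48544 pc.
|d_B − d_A| = |0.48544 − 1.8727| = 1.3873 pc.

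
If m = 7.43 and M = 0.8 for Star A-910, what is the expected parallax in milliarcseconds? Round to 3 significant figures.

m − M = 7.43 − 0.8 = 6.63.
d = 10^((m−M)/5 + 1) = 10^2.326 = 211.84 pc.
p = 1/d = 1/211.84 = 0.0047205 arcsec = 4.7205 mas.

4.72 mas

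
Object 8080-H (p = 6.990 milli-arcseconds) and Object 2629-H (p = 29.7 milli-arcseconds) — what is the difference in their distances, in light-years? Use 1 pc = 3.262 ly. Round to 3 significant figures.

357 ly

d_A = 1/0.006990″ = 143.06 pc; d_B = 1/0.02970″ = 33.67 pc.
|d_B − d_A| = |33.67 − 143.06| = 109.39 pc = 109.39 × 3.262 ly = 356.83 ly.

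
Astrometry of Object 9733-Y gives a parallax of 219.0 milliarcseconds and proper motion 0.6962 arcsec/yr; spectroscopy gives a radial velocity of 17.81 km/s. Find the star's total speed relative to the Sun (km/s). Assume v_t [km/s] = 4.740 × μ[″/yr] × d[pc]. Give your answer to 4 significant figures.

d = 1/p = 1/0.2190″ = 4.5662 pc.
v_t = 4.740 μ d = 4.740 × 0.6962 × 4.5662 = 15.068 km/s.
v = √(v_r² + v_t²) = √(17.81² + 15.068²) = √544.241 = 23.329 km/s.

23.33 km/s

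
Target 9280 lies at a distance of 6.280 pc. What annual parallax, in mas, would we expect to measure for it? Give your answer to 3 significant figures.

159 mas

p = 1/d = 1/6.28 = 0.15924 arcsec.
= 0.15924 × 1000 = 159.24 mas.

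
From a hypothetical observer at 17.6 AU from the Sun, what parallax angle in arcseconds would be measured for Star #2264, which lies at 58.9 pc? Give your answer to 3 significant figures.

0.299 arcsec

p (arcsec) = B (AU) / d (pc).
p = 17.6 / 58.9 = 0.29881 arcsec.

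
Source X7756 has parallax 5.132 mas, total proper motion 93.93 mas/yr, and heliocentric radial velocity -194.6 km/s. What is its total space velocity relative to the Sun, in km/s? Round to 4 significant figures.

d = 1/p = 1/0.005132″ = 194.86 pc.
μ = 93.93 mas/yr = 0.09393 ″/yr.
v_t = 4.740 μ d = 4.740 × 0.09393 × 194.86 = 86.757 km/s.
v = √(v_r² + v_t²) = √((-194.6)² + 86.757²) = √45395.9 = 213.06 km/s.

213.1 km/s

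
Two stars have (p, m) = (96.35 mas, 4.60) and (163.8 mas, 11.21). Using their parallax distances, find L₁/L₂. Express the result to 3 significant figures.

L₁/L₂ = 1270

d₁ = 1/p₁ = 1/0.09635″ = 10.379 pc; d₂ = 1/p₂ = 1/0.1638″ = 6.105 pc.
M₁ = m₁ − 5 log₁₀ d₁ + 5 = 4.60 − 5.0808 + 5 = 4.5192.
M₂ = 11.21 − 3.9284 + 5 = 12.2816.
L₁/L₂ = 10^(0.4(M₂ − M₁)) = 10^(0.4 × 7.7624) = 10^3.10496 = 1273.4.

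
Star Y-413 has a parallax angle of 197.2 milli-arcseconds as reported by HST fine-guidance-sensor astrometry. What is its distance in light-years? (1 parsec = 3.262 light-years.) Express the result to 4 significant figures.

16.54 light years

p = 197.2 milli-arcseconds = 0.1972 arcsec.
d = 1/p = 1/0.1972 = 5.071 pc.
In light-years: 5.071 × 3.262 = 16.542 ly.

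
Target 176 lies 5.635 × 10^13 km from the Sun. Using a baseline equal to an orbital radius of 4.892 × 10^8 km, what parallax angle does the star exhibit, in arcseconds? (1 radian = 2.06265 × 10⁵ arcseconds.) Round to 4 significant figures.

θ ≈ B/d = (4.892 × 10^8) / (5.635 × 10^13) = 8.6815 × 10^-6 rad.
In arcseconds: 8.6815 × 10^-6 × 206265 = 1.7907″.

1.791 arcsec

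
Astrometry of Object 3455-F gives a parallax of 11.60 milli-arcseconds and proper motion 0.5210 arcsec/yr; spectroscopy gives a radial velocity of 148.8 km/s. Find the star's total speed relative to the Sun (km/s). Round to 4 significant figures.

d = 1/p = 1/0.01160″ = 86.207 pc.
v_t = 4.740 μ d = 4.740 × 0.5210 × 86.207 = 212.89 km/s.
v = √(v_r² + v_t²) = √(148.8² + 212.89²) = √67463.6 = 259.74 km/s.

259.7 km/s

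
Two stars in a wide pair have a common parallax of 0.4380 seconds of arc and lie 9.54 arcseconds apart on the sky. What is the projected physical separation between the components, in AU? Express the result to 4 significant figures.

d = 1/p = 1/0.4380″ = 2.2831 pc.
At distance d (pc), an angle of θ arcsec spans θ·d AU: s = 9.54 × 2.2831 = 21.781 AU.

21.78 AU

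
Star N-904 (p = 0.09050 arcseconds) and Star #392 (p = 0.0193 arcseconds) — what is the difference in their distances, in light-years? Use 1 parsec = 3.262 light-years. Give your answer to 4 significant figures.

133.0 ly

d_A = 1/0.09050″ = 11.05 pc; d_B = 1/0.01930″ = 51.813 pc.
|d_B − d_A| = |51.813 − 11.05| = 40.763 pc = 40.763 × 3.262 ly = 132.97 ly.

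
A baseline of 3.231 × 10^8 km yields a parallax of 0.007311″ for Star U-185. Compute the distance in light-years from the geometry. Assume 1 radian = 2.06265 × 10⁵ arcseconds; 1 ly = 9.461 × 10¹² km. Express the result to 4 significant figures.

θ = 0.007311″ = 0.007311/206265 = 3.5445 × 10^-8 rad.
d = B/θ = (3.231 × 10^8) / (3.5445 × 10^-8) = 9.1155 × 10^15 km = (9.1155 × 10^15) / (9.461 × 10^12) ly = 963.48 ly.

963.5 ly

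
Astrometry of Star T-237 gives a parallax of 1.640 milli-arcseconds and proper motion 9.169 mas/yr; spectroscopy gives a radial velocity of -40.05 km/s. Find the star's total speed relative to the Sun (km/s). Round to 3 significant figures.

d = 1/p = 1/0.001640″ = 609.76 pc.
μ = 9.169 mas/yr = 0.009169 ″/yr.
v_t = 4.740 μ d = 4.740 × 0.009169 × 609.76 = 26.501 km/s.
v = √(v_r² + v_t²) = √((-40.05)² + 26.501²) = √2306.31 = 48.024 km/s.

48.0 km/s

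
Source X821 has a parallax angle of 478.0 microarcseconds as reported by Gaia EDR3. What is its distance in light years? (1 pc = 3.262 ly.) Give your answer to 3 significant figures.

6820 light years

p = 478.0 microarcseconds = 0.0004780 arcsec.
d = 1/p = 1/0.0004780 = 2092.1 pc.
In light-years: 2092.1 × 3.262 = 6824.4 ly.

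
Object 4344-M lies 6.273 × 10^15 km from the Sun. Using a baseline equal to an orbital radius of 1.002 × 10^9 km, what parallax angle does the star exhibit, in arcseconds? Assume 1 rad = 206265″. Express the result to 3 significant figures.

0.0329 arcsec

θ ≈ B/d = (1.002 × 10^9) / (6.273 × 10^15) = 1.5973 × 10^-7 rad.
In arcseconds: 1.5973 × 10^-7 × 206265 = 0.032947″.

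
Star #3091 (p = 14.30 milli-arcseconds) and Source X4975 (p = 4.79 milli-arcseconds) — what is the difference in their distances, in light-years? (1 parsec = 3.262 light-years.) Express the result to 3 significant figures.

453 ly

d_A = 1/0.01430″ = 69.93 pc; d_B = 1/0.004790″ = 208.77 pc.
|d_B − d_A| = |208.77 − 69.93| = 138.84 pc = 138.84 × 3.262 ly = 452.9 ly.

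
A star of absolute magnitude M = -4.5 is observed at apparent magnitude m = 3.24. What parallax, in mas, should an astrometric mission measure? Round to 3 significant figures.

2.83 mas

m − M = 3.24 − (-4.5) = 7.74.
d = 10^((m−M)/5 + 1) = 10^2.548 = 353.18 pc.
p = 1/d = 1/353.18 = 0.0028314 arcsec = 2.8314 mas.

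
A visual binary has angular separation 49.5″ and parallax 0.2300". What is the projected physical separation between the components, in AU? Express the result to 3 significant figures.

d = 1/p = 1/0.2300″ = 4.3478 pc.
At distance d (pc), an angle of θ arcsec spans θ·d AU: s = 49.5 × 4.3478 = 215.22 AU.

215 AU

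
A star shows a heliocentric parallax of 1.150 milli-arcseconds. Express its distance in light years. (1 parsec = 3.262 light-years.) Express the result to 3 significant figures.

2840 light years

p = 1.150 milli-arcseconds = 0.001150 arcsec.
d = 1/p = 1/0.001150 = 869.57 pc.
In light-years: 869.57 × 3.262 = 2836.5 ly.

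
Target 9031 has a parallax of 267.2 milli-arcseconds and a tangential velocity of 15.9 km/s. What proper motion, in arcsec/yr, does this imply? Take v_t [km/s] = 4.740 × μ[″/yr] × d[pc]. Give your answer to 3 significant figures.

0.896 arcsec/yr

d = 1/p = 1/0.2672″ = 3.7425 pc.
μ = v_t / (4.74 d) = 15.9 / (4.74 × 3.7425) = 15.9 / 17.739 = 0.89633 ″/yr.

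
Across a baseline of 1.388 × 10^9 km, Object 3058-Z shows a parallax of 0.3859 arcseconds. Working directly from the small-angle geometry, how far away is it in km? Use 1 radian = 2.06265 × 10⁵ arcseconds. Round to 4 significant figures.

7.419 × 10^14 km

θ = 0.3859″ = 0.3859/206265 = 1.8709 × 10^-6 rad.
d = B/θ = (1.388 × 10^9) / (1.8709 × 10^-6) = 7.4189 × 10^14 km.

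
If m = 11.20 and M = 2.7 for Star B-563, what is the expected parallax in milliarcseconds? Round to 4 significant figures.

m − M = 11.20 − 2.7 = 8.50.
d = 10^((m−M)/5 + 1) = 10^2.700 = 501.19 pc.
p = 1/d = 1/501.19 = 0.0019953 arcsec = 1.9953 mas.

1.995 mas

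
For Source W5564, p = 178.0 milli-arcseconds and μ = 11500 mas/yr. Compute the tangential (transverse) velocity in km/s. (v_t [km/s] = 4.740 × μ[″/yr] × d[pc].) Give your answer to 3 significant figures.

d = 1/p = 1/0.1780″ = 5.618 pc.
μ = 11500 mas/yr = 11.5 ″/yr.
v_t = 4.74 × μ × d = 4.74 × 11.5 × 5.618 = 306.24 km/s.

306 km/s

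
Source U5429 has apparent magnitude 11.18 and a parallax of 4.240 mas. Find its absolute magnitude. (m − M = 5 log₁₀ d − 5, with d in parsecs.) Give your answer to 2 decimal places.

M = 4.32

d = 1/p = 1/0.004240″ = 235.85 pc.
m − M = 5 log₁₀(235.85) − 5 = 11.8632 − 5 = 6.8632.
M = m − (m − M) = 11.18 − 6.8632 = 4.32.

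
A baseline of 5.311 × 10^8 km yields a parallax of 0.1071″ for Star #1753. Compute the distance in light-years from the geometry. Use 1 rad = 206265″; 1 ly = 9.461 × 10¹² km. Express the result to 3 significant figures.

108 ly

θ = 0.1071″ = 0.1071/206265 = 5.1923 × 10^-7 rad.
d = B/θ = (5.311 × 10^8) / (5.1923 × 10^-7) = 1.0229 × 10^15 km = (1.0229 × 10^15) / (9.461 × 10^12) ly = 108.12 ly.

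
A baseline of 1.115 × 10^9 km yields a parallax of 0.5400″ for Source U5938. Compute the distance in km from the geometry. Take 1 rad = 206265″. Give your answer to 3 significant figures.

θ = 0.5400″ = 0.5400/206265 = 2.6180 × 10^-6 rad.
d = B/θ = (1.115 × 10^9) / (2.6180 × 10^-6) = 4.2590 × 10^14 km.

4.26 × 10^14 km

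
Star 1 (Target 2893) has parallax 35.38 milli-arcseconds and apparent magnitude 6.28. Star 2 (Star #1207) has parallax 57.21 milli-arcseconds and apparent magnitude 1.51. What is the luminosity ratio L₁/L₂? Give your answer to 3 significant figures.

L₁/L₂ = 0.0323

d₁ = 1/p₁ = 1/0.03538″ = 28.265 pc; d₂ = 1/p₂ = 1/0.05721″ = 17.479 pc.
M₁ = m₁ − 5 log₁₀ d₁ + 5 = 6.28 − 7.2562 + 5 = 4.0238.
M₂ = 1.51 − 6.2126 + 5 = 0.2974.
L₁/L₂ = 10^(0.4(M₂ − M₁)) = 10^(0.4 × (-3.7264)) = 10^(-1.49056) = 0.032318.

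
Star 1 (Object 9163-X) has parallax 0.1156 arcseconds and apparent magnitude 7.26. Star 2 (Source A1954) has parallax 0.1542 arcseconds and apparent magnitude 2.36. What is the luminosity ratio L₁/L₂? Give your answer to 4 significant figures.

d₁ = 1/p₁ = 1/0.1156″ = 8.6505 pc; d₂ = 1/p₂ = 1/0.1542″ = 6.4851 pc.
M₁ = m₁ − 5 log₁₀ d₁ + 5 = 7.26 − 4.6852 + 5 = 7.5748.
M₂ = 2.36 − 4.0596 + 5 = 3.3004.
L₁/L₂ = 10^(0.4(M₂ − M₁)) = 10^(0.4 × (-4.2744)) = 10^(-1.70976) = 0.019509.

L₁/L₂ = 0.01951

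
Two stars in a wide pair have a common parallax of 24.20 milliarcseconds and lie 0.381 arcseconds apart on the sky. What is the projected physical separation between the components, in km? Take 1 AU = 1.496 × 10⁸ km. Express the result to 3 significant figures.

d = 1/p = 1/0.02420″ = 41.322 pc.
At distance d (pc), an angle of θ arcsec spans θ·d AU: s = 0.381 × 41.322 = 15.744 AU.
= 15.744 × 1.496 × 10⁸ km = 2.3553 × 10^9 km.

2.36 × 10^9 km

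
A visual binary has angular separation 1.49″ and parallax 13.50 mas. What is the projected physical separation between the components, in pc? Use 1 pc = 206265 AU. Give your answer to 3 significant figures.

0.000535 pc

d = 1/p = 1/0.01350″ = 74.074 pc.
At distance d (pc), an angle of θ arcsec spans θ·d AU: s = 1.49 × 74.074 = 110.37 AU.
= 110.37 / 206265 = 0.00053509 pc.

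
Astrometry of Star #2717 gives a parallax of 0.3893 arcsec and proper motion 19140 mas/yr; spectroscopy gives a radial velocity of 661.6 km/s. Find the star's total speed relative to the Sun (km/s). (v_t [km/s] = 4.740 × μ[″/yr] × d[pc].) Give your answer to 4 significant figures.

d = 1/p = 1/0.3893″ = 2.5687 pc.
μ = 19140 mas/yr = 19.14 ″/yr.
v_t = 4.740 μ d = 4.740 × 19.14 × 2.5687 = 233.04 km/s.
v = √(v_r² + v_t²) = √(661.6² + 233.04²) = √492022 = 701.44 km/s.

701.4 km/s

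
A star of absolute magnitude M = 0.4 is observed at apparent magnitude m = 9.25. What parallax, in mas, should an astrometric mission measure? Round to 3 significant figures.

1.70 mas

m − M = 9.25 − 0.4 = 8.85.
d = 10^((m−M)/5 + 1) = 10^2.770 = 588.84 pc.
p = 1/d = 1/588.84 = 0.0016983 arcsec = 1.6983 mas.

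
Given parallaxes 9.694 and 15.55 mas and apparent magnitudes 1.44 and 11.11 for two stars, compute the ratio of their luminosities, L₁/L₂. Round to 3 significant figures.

L₁/L₂ = 19000

d₁ = 1/p₁ = 1/0.009694″ = 103.16 pc; d₂ = 1/p₂ = 1/0.01555″ = 64.309 pc.
M₁ = m₁ − 5 log₁₀ d₁ + 5 = 1.44 − 10.0676 + 5 = -3.6276.
M₂ = 11.11 − 9.0414 + 5 = 7.0686.
L₁/L₂ = 10^(0.4(M₂ − M₁)) = 10^(0.4 × 10.6962) = 10^4.27848 = 18988.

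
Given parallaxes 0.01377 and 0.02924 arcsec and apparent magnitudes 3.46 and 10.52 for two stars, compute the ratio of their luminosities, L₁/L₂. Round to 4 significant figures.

d₁ = 1/p₁ = 1/0.01377″ = 72.622 pc; d₂ = 1/p₂ = 1/0.02924″ = 34.2 pc.
M₁ = m₁ − 5 log₁₀ d₁ + 5 = 3.46 − 9.3053 + 5 = -0.8453.
M₂ = 10.52 − 7.6701 + 5 = 7.8499.
L₁/L₂ = 10^(0.4(M₂ − M₁)) = 10^(0.4 × 8.6952) = 10^3.47808 = 3006.6.

L₁/L₂ = 3007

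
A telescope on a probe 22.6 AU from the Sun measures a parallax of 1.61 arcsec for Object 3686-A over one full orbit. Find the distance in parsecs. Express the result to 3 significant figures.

14.0 pc

With baseline B (in AU) and parallax p (in arcsec), d = B/p parsecs.
d = 22.6 / 1.61 = 14.037 pc.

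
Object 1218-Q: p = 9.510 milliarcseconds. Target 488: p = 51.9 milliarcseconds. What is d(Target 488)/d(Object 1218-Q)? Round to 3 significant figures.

Since d = 1/p, d_B/d_A = p_A/p_B.
= 9.510 / 51.9 = 0.18324.

0.183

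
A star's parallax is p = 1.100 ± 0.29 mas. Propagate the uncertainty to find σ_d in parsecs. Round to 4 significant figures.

d = 1/p, so σ_d = σ_p / p².
σ_d = 0.000290 / (0.001100)² = 0.000290 / 0.00000121 = 239.67 pc.

239.7 pc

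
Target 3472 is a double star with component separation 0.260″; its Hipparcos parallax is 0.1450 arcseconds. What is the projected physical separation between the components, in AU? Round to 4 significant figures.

d = 1/p = 1/0.1450″ = 6.8966 pc.
At distance d (pc), an angle of θ arcsec spans θ·d AU: s = 0.260 × 6.8966 = 1.7931 AU.

1.793 AU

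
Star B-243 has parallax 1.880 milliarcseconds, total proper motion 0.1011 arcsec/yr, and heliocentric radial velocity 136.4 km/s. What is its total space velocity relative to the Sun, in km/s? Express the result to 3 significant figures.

289 km/s

d = 1/p = 1/0.001880″ = 531.91 pc.
v_t = 4.740 μ d = 4.740 × 0.1011 × 531.91 = 254.9 km/s.
v = √(v_r² + v_t²) = √(136.4² + 254.9²) = √83579 = 289.1 km/s.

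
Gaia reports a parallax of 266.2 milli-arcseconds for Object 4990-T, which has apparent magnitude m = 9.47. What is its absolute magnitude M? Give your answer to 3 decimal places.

M = 11.596

d = 1/p = 1/0.2662″ = 3.7566 pc.
m − M = 5 log₁₀(3.7566) − 5 = 2.8740 − 5 = -2.1260.
M = m − (m − M) = 9.47 − (-2.1260) = 11.596.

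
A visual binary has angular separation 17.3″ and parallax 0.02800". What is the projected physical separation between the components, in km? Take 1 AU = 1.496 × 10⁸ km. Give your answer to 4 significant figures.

d = 1/p = 1/0.02800″ = 35.714 pc.
At distance d (pc), an angle of θ arcsec spans θ·d AU: s = 17.3 × 35.714 = 617.85 AU.
= 617.85 × 1.496 × 10⁸ km = 9.2430 × 10^10 km.

9.243 × 10^10 km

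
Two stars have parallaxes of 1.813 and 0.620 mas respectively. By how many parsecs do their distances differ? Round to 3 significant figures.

1060 pc

d_A = 1/0.001813″ = 551.57 pc; d_B = 1/0.0006200″ = 1612.9 pc.
|d_B − d_A| = |1612.9 − 551.57| = 1061.3 pc.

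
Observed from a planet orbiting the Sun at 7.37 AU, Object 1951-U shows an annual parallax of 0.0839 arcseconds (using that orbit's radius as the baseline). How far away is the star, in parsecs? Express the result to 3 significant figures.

With baseline B (in AU) and parallax p (in arcsec), d = B/p parsecs.
d = 7.37 / 0.0839 = 87.843 pc.

87.8 pc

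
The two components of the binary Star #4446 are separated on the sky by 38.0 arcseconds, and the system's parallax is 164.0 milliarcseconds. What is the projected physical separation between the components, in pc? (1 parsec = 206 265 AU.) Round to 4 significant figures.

d = 1/p = 1/0.1640″ = 6.0976 pc.
At distance d (pc), an angle of θ arcsec spans θ·d AU: s = 38.0 × 6.0976 = 231.71 AU.
= 231.71 / 206265 = 0.0011234 pc.

0.001123 pc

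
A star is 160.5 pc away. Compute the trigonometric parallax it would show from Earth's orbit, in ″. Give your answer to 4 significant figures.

p = 1/d = 1/160.5 = 0.0062305 arcsec.

0.006231 ″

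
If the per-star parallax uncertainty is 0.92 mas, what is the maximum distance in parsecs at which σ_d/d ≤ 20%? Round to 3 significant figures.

σ_d/d = σ_p/p, so the condition is σ_p/p ≤ 0.20, i.e. p ≥ σ_p/0.20.
p_min = 0.92/0.20 = 4.6 mas = 0.0046 arcsec.
d_max = 1/p_min = 1/0.0046 = 217.39 pc.

217 pc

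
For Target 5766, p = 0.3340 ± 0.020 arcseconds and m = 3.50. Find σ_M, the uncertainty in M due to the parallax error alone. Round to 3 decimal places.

σ_M = 0.130 mag

M = m − 5 log₁₀ d + 5 = m + 5 log₁₀ p + 5, so ∂M/∂p = 5/(p ln 10).
σ_M = (5/ln 10) · (σ_p/p) = 2.1715 × 0.020/0.3340 = 2.1715 × 0.05988 = 0.13003.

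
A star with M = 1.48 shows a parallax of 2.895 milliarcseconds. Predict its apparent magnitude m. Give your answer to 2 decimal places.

d = 1/p = 1/0.002895″ = 345.42 pc.
m − M = 5 log₁₀ d − 5 = 5 log₁₀(345.42) − 5 = 12.6917 − 5 = 7.6917.
m = M + (m − M) = 1.48 + 7.6917 = 9.17.

m = 9.17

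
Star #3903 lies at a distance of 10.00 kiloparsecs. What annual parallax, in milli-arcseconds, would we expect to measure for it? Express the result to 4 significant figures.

0.1000 mas

d = 10.00 kpc = 10000 pc.
p = 1/d = 1/10000 = 0.0001 arcsec.
= 0.0001 × 1000 = 0.1 mas.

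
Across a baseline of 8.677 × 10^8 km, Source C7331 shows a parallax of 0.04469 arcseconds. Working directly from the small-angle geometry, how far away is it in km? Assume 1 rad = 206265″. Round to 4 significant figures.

4.005 × 10^15 km

θ = 0.04469″ = 0.04469/206265 = 2.1666 × 10^-7 rad.
d = B/θ = (8.677 × 10^8) / (2.1666 × 10^-7) = 4.0049 × 10^15 km.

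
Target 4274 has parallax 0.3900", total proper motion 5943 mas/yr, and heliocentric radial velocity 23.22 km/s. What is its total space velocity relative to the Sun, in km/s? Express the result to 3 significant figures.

d = 1/p = 1/0.3900″ = 2.5641 pc.
μ = 5943 mas/yr = 5.943 ″/yr.
v_t = 4.740 μ d = 4.740 × 5.943 × 2.5641 = 72.23 km/s.
v = √(v_r² + v_t²) = √(23.22² + 72.23²) = √5756.34 = 75.871 km/s.

75.9 km/s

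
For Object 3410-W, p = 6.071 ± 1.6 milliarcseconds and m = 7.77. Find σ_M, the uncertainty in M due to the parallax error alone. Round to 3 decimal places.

M = m − 5 log₁₀ d + 5 = m + 5 log₁₀ p + 5, so ∂M/∂p = 5/(p ln 10).
σ_M = (5/ln 10) · (σ_p/p) = 2.1715 × 1.6/6.071 = 2.1715 × 0.26355 = 0.5723.

σ_M = 0.572 mag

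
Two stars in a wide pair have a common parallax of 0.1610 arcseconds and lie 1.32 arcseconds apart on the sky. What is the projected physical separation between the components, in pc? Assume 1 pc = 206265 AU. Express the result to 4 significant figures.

3.975 × 10^-5 pc

d = 1/p = 1/0.1610″ = 6.2112 pc.
At distance d (pc), an angle of θ arcsec spans θ·d AU: s = 1.32 × 6.2112 = 8.1988 AU.
= 8.1988 / 206265 = 3.9749 × 10^-5 pc.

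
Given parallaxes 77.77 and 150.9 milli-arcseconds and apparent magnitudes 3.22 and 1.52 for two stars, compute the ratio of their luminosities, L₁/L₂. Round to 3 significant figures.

L₁/L₂ = 0.787

d₁ = 1/p₁ = 1/0.07777″ = 12.858 pc; d₂ = 1/p₂ = 1/0.1509″ = 6.6269 pc.
M₁ = m₁ − 5 log₁₀ d₁ + 5 = 3.22 − 5.5459 + 5 = 2.6741.
M₂ = 1.52 − 4.1066 + 5 = 2.4134.
L₁/L₂ = 10^(0.4(M₂ − M₁)) = 10^(0.4 × (-0.2607)) = 10^(-0.10428) = 0.78654.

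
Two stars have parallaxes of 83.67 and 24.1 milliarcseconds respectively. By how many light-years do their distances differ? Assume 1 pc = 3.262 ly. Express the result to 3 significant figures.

d_A = 1/0.08367″ = 11.952 pc; d_B = 1/0.02410″ = 41.494 pc.
|d_B − d_A| = |41.494 − 11.952| = 29.542 pc = 29.542 × 3.262 ly = 96.366 ly.

96.4 ly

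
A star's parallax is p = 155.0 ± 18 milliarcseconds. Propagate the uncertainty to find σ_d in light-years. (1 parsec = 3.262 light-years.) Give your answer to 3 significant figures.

d = 1/p, so σ_d = σ_p / p².
σ_d = 0.0180 / (0.1550)² = 0.0180 / 0.024025 = 0.74922 pc = 0.74922 × 3.262 ly = 2.444 ly.

2.44 ly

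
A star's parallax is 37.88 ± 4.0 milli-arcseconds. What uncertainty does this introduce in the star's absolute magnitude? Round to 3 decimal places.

M = m − 5 log₁₀ d + 5 = m + 5 log₁₀ p + 5, so ∂M/∂p = 5/(p ln 10).
σ_M = (5/ln 10) · (σ_p/p) = 2.1715 × 4.0/37.88 = 2.1715 × 0.1056 = 0.22931.

σ_M = 0.229 mag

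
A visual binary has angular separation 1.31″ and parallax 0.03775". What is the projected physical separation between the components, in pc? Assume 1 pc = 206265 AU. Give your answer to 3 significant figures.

0.000168 pc

d = 1/p = 1/0.03775″ = 26.49 pc.
At distance d (pc), an angle of θ arcsec spans θ·d AU: s = 1.31 × 26.49 = 34.702 AU.
= 34.702 / 206265 = 0.00016824 pc.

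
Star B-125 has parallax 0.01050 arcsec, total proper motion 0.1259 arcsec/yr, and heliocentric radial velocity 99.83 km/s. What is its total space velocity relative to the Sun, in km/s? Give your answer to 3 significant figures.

115 km/s

d = 1/p = 1/0.01050″ = 95.238 pc.
v_t = 4.740 μ d = 4.740 × 0.1259 × 95.238 = 56.835 km/s.
v = √(v_r² + v_t²) = √(99.83² + 56.835²) = √13196.2 = 114.87 km/s.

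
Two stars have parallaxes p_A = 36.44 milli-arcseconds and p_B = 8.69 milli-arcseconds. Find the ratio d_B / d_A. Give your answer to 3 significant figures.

4.19

Since d = 1/p, d_B/d_A = p_A/p_B.
= 36.44 / 8.69 = 4.1933.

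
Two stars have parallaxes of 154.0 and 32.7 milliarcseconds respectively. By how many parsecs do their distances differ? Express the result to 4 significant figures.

24.09 pc

d_A = 1/0.1540″ = 6.4935 pc; d_B = 1/0.03270″ = 30.581 pc.
|d_B − d_A| = |30.581 − 6.4935| = 24.088 pc.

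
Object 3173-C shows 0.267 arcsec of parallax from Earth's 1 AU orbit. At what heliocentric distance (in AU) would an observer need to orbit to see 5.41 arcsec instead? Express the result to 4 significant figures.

20.26 AU

Parallax scales linearly with baseline: p ∝ B, so B = p_target / p_Earth × 1 AU.
B = 5.41 / 0.267 = 20.262 AU.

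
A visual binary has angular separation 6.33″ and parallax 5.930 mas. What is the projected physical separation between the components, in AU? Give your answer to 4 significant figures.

1067 AU

d = 1/p = 1/0.005930″ = 168.63 pc.
At distance d (pc), an angle of θ arcsec spans θ·d AU: s = 6.33 × 168.63 = 1067.4 AU.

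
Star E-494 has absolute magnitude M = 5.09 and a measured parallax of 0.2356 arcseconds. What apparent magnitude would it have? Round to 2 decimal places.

d = 1/p = 1/0.2356″ = 4.2445 pc.
m − M = 5 log₁₀ d − 5 = 5 log₁₀(4.2445) − 5 = 3.1391 − 5 = -1.8609.
m = M + (m − M) = 5.09 + (-1.8609) = 3.23.

m = 3.23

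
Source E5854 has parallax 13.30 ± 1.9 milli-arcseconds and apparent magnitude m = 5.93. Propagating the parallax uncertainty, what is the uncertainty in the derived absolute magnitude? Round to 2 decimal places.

M = m − 5 log₁₀ d + 5 = m + 5 log₁₀ p + 5, so ∂M/∂p = 5/(p ln 10).
σ_M = (5/ln 10) · (σ_p/p) = 2.1715 × 1.9/13.30 = 2.1715 × 0.14286 = 0.31022.

σ_M = 0.31 mag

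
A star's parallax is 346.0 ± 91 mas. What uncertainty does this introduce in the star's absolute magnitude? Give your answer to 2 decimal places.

M = m − 5 log₁₀ d + 5 = m + 5 log₁₀ p + 5, so ∂M/∂p = 5/(p ln 10).
σ_M = (5/ln 10) · (σ_p/p) = 2.1715 × 91/346.0 = 2.1715 × 0.26301 = 0.57113.

σ_M = 0.57 mag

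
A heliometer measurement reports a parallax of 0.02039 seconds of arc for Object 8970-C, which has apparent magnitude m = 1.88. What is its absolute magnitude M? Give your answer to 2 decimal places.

d = 1/p = 1/0.02039″ = 49.044 pc.
m − M = 5 log₁₀(49.044) − 5 = 8.4529 − 5 = 3.4529.
M = m − (m − M) = 1.88 − 3.4529 = -1.57.

M = -1.57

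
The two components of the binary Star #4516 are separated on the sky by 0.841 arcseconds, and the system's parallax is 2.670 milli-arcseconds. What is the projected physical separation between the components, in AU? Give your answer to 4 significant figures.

d = 1/p = 1/0.002670″ = 374.53 pc.
At distance d (pc), an angle of θ arcsec spans θ·d AU: s = 0.841 × 374.53 = 314.98 AU.

315.0 AU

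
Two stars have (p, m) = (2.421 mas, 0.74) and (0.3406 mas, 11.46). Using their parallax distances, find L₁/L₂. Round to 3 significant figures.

L₁/L₂ = 384

d₁ = 1/p₁ = 1/0.002421″ = 413.05 pc; d₂ = 1/p₂ = 1/0.0003406″ = 2936 pc.
M₁ = m₁ − 5 log₁₀ d₁ + 5 = 0.74 − 13.0800 + 5 = -7.3400.
M₂ = 11.46 − 17.3388 + 5 = -0.8788.
L₁/L₂ = 10^(0.4(M₂ − M₁)) = 10^(0.4 × 6.4612) = 10^2.58448 = 384.13.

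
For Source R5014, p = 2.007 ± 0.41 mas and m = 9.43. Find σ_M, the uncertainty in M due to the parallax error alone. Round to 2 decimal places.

M = m − 5 log₁₀ d + 5 = m + 5 log₁₀ p + 5, so ∂M/∂p = 5/(p ln 10).
σ_M = (5/ln 10) · (σ_p/p) = 2.1715 × 0.41/2.007 = 2.1715 × 0.20429 = 0.44362.

σ_M = 0.44 mag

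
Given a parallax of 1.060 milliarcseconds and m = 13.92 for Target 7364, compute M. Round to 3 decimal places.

d = 1/p = 1/0.001060″ = 943.4 pc.
m − M = 5 log₁₀(943.4) − 5 = 14.8735 − 5 = 9.8735.
M = m − (m − M) = 13.92 − 9.8735 = 4.047.

M = 4.047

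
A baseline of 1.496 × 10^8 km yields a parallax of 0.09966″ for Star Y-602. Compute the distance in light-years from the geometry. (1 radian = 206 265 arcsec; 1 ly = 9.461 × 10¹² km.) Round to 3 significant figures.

32.7 ly

θ = 0.09966″ = 0.09966/206265 = 4.8316 × 10^-7 rad.
d = B/θ = (1.496 × 10^8) / (4.8316 × 10^-7) = 3.0963 × 10^14 km = (3.0963 × 10^14) / (9.461 × 10^12) ly = 32.727 ly.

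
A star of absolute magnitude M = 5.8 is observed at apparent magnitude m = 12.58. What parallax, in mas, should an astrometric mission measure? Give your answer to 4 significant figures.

4.406 mas

m − M = 12.58 − 5.8 = 6.78.
d = 10^((m−M)/5 + 1) = 10^2.356 = 226.99 pc.
p = 1/d = 1/226.99 = 0.0044055 arcsec = 4.4055 mas.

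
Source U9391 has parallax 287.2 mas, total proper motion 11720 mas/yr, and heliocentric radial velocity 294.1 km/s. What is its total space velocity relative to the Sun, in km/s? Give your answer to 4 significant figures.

d = 1/p = 1/0.2872″ = 3.4819 pc.
μ = 11720 mas/yr = 11.72 ″/yr.
v_t = 4.740 μ d = 4.740 × 11.72 × 3.4819 = 193.43 km/s.
v = √(v_r² + v_t²) = √(294.1² + 193.43²) = √123910 = 352.01 km/s.

352.0 km/s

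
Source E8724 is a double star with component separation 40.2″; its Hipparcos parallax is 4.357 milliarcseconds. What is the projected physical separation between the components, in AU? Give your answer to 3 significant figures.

9230 AU

d = 1/p = 1/0.004357″ = 229.52 pc.
At distance d (pc), an angle of θ arcsec spans θ·d AU: s = 40.2 × 229.52 = 9226.7 AU.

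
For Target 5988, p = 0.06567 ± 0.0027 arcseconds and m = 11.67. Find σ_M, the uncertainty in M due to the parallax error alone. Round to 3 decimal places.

σ_M = 0.089 mag

M = m − 5 log₁₀ d + 5 = m + 5 log₁₀ p + 5, so ∂M/∂p = 5/(p ln 10).
σ_M = (5/ln 10) · (σ_p/p) = 2.1715 × 0.0027/0.06567 = 2.1715 × 0.041115 = 0.089281.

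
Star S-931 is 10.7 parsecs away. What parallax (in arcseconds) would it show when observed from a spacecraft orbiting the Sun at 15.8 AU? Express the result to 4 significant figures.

1.477 arcsec

p (arcsec) = B (AU) / d (pc).
p = 15.8 / 10.7 = 1.4766 arcsec.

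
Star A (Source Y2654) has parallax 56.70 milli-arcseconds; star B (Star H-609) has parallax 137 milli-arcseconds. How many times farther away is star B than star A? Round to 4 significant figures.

0.4139

Since d = 1/p, d_B/d_A = p_A/p_B.
= 56.70 / 137 = 0.41387.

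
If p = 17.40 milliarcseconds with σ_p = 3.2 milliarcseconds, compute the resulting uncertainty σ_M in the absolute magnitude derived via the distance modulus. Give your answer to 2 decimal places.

M = m − 5 log₁₀ d + 5 = m + 5 log₁₀ p + 5, so ∂M/∂p = 5/(p ln 10).
σ_M = (5/ln 10) · (σ_p/p) = 2.1715 × 3.2/17.40 = 2.1715 × 0.18391 = 0.39936.

σ_M = 0.40 mag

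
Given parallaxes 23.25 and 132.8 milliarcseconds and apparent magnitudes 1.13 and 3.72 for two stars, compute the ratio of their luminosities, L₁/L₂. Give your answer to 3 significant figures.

d₁ = 1/p₁ = 1/0.02325″ = 43.011 pc; d₂ = 1/p₂ = 1/0.1328″ = 7.5301 pc.
M₁ = m₁ − 5 log₁₀ d₁ + 5 = 1.13 − 8.1679 + 5 = -2.0379.
M₂ = 3.72 − 4.3840 + 5 = 4.3360.
L₁/L₂ = 10^(0.4(M₂ − M₁)) = 10^(0.4 × 6.3739) = 10^2.54956 = 354.45.

L₁/L₂ = 354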